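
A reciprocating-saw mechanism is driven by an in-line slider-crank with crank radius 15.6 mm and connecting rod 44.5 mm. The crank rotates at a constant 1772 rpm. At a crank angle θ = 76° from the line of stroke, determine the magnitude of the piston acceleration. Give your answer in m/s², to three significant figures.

45.3

ω = 2π·1772/60 = 185.6 rad/s
x(θ) = r cosθ + √(L² − r² sin²θ); with ω constant, a = ω²·d²x/dθ².
d²x/dθ² = −r cosθ − r²(cos2θ)/√u − r⁴ sin²2θ/(4u^{3/2}),  u = L² − r² sin²θ = 0.00175113 m².
Substituting r = 0.0156 m, L = 0.0445 m, θ = 76°: d²x/dθ² = +0.0013163 m.
a = ω²·d²x/dθ² = (185.6)²·(+0.0013163) = +45.325 m/s²;  |a| = 45.325 m/s².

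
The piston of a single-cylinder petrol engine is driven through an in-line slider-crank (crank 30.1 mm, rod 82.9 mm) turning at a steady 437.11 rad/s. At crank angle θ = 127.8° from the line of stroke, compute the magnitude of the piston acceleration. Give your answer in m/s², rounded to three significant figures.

3990

ω = 437.1 rad/s
x(θ) = r cosθ + √(L² − r² sin²θ); with ω constant, a = ω²·d²x/dθ².
d²x/dθ² = −r cosθ − r²(cos2θ)/√u − r⁴ sin²2θ/(4u^{3/2}),  u = L² − r² sin²θ = 0.00630675 m².
Substituting r = 0.0301 m, L = 0.0829 m, θ = 127.8°: d²x/dθ² = +0.020901 m.
a = ω²·d²x/dθ² = (437.1)²·(+0.020901) = +3993.5 m/s²;  |a| = 3993.5 m/s².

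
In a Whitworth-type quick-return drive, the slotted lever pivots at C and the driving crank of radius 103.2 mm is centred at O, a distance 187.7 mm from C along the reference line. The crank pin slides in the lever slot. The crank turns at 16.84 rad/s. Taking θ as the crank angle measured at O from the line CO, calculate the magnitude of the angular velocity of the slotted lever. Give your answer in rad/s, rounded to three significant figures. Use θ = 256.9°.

2.84

ω = 16.84 rad/s
Crank pin A relative to C: A = (d + r cosθ, r sinθ); lever angle φ = atan2(r sinθ, d + r cosθ).
Differentiating tanφ: φ̇ = rω(d cosθ + r)/(d² + r² + 2dr cosθ).
d² + r² + 2dr cosθ = |CA|² = 0.0371008 m²;  d cosθ + r = +0.060658 m.
|ω_lever| = |0.1032·16.84·+0.060658| / 0.0371008 = 2.8413 rad/s.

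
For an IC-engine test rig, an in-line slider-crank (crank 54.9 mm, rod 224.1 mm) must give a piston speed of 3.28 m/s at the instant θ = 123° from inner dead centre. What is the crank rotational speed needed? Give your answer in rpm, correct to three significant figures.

788

For an in-line slider-crank, |v_piston| = rω|sinθ|·[1 + r cosθ/√(L² − r² sin²θ)].
With r = 0.0549 m, L = 0.2241 m, θ = 123°: the bracketed kinematic factor |dx/dθ| = 0.039766 m.
ω = v/|dx/dθ| = 3.28/0.039766 = 82.483 rad/s.
N = 60ω/(2π) = 787.65 rpm.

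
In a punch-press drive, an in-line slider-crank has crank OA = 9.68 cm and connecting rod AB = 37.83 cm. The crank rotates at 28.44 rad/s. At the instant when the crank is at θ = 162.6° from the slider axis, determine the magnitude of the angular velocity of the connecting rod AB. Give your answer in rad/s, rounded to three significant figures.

ω = 28.44 rad/s
The rod makes angle φ with the slider axis where L sinφ = r sinθ; differentiating, L cosφ·φ̇ = r ω cosθ.
L cosφ = √(L² − r² sin²θ) = 0.37719 m.
|ω_rod| = r ω |cosθ| / √(L² − r² sin²θ) = 0.0968·28.44·0.95424/0.37719 = 6.9647 rad/s.

6.96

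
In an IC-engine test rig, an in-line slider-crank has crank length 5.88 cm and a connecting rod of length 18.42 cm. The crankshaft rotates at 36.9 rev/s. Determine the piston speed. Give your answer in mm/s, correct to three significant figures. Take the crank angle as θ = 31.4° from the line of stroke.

ω = 2π·36.9 = 231.8 rad/s
For an in-line slider-crank, x = r cosθ + √(L² − r² sin²θ), so v = −rω sinθ·[1 + r cosθ/√(L² − r² sin²θ)].
With r = 0.0588 m, L = 0.1842 m, θ = 31.4°: √(L² − r² sin²θ) = 0.18163 m.
v = −0.0588·231.8·0.52101·[1 + 0.0588·0.85355/0.18163] = -9.0654 m/s.
|v| = 9.0654 m/s = 9065.4 mm/s.

9070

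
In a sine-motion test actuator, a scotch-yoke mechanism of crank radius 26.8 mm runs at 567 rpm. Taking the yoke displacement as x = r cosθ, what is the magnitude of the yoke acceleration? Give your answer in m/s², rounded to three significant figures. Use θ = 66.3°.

38.0

ω = 59.38 rad/s (from 567 rpm).
x = r cosθ ⇒ ẍ = −rω² cosθ (ω constant).
|a| = rω²|cosθ| = 0.0268·(59.38)²·|cos 66.3°| = 37.978 m/s².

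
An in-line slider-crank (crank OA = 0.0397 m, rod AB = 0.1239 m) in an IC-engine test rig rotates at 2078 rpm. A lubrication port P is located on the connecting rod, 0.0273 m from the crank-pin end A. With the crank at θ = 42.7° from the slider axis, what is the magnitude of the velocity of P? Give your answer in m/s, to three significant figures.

ω = 217.6 rad/s.  Crank-pin speed |V_A| = rω = 8.639 m/s, perpendicular to OA.
Rod angle: sinφ = −(r/L) sinθ ⇒ φ = -12.550°; ω_rod = −rω cosθ/√(L²−r²sin²θ) = -52.497 rad/s.
V_P = V_A + ω_rod × AP, with AP = 0.0273 m along the rod.
Components: V_Px = −rω sinθ − a·ω_rod·sinφ = -6.1701 m/s;  V_Py = rω cosθ + a·ω_rod·cosφ = +4.95 m/s.
|V_P| = √(V_Px² + V_Py²) = 7.9103 m/s.

7.91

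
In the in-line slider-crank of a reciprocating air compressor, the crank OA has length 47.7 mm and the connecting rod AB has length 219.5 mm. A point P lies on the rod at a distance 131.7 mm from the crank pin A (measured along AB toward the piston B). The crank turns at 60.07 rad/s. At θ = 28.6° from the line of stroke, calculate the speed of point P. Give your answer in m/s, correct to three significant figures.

ω = 60.07 rad/s.  Crank-pin speed |V_A| = rω = 2.8653 m/s, perpendicular to OA.
Rod angle: sinφ = −(r/L) sinθ ⇒ φ = -5.971°; ω_rod = −rω cosθ/√(L²−r²sin²θ) = -11.524 rad/s.
V_P = V_A + ω_rod × AP, with AP = 0.1317 m along the rod.
Components: V_Px = −rω sinθ − a·ω_rod·sinφ = -1.5295 m/s;  V_Py = rω cosθ + a·ω_rod·cosφ = +1.0063 m/s.
|V_P| = √(V_Px² + V_Py²) = 1.8308 m/s.

1.83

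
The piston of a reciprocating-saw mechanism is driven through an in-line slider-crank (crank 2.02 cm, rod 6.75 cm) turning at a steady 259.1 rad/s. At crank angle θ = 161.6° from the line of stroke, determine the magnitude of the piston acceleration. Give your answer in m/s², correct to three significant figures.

957

ω = 259.1 rad/s
x(θ) = r cosθ + √(L² − r² sin²θ); with ω constant, a = ω²·d²x/dθ².
d²x/dθ² = −r cosθ − r²(cos2θ)/√u − r⁴ sin²2θ/(4u^{3/2}),  u = L² − r² sin²θ = 0.0045156 m².
Substituting r = 0.0202 m, L = 0.0675 m, θ = 161.6°: d²x/dθ² = +0.014256 m.
a = ω²·d²x/dθ² = (259.1)²·(+0.014256) = +957.04 m/s²;  |a| = 957.04 m/s².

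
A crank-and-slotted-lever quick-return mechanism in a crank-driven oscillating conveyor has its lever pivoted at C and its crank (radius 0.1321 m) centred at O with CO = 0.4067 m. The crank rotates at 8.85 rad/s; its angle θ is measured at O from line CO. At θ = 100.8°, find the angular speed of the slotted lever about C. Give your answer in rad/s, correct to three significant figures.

ω = 8.85 rad/s
Crank pin A relative to C: A = (d + r cosθ, r sinθ); lever angle φ = atan2(r sinθ, d + r cosθ).
Differentiating tanφ: φ̇ = rω(d cosθ + r)/(d² + r² + 2dr cosθ).
d² + r² + 2dr cosθ = |CA|² = 0.162721 m²;  d cosθ + r = +0.055892 m.
|ω_lever| = |0.1321·8.85·+0.055892| / 0.162721 = 0.40156 rad/s.

0.402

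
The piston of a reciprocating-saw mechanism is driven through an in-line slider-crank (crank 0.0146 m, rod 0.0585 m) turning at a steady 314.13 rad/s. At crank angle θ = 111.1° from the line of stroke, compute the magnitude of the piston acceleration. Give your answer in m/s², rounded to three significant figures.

790

ω = 314.1 rad/s
x(θ) = r cosθ + √(L² − r² sin²θ); with ω constant, a = ω²·d²x/dθ².
d²x/dθ² = −r cosθ − r²(cos2θ)/√u − r⁴ sin²2θ/(4u^{3/2}),  u = L² − r² sin²θ = 0.00323672 m².
Substituting r = 0.0146 m, L = 0.0585 m, θ = 111.1°: d²x/dθ² = +0.0080037 m.
a = ω²·d²x/dθ² = (314.1)²·(+0.0080037) = +789.79 m/s²;  |a| = 789.79 m/s².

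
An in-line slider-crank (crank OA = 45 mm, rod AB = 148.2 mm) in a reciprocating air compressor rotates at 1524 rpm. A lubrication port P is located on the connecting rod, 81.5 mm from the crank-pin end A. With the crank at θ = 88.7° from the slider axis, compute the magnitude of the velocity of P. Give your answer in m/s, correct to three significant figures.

7.21

ω = 159.6 rad/s.  Crank-pin speed |V_A| = rω = 7.1817 m/s, perpendicular to OA.
Rod angle: sinφ = −(r/L) sinθ ⇒ φ = -17.672°; ω_rod = −rω cosθ/√(L²−r²sin²θ) = -1.1539 rad/s.
V_P = V_A + ω_rod × AP, with AP = 0.0815 m along the rod.
Components: V_Px = −rω sinθ − a·ω_rod·sinφ = -7.2084 m/s;  V_Py = rω cosθ + a·ω_rod·cosφ = +0.073331 m/s.
|V_P| = √(V_Px² + V_Py²) = 7.2088 m/s.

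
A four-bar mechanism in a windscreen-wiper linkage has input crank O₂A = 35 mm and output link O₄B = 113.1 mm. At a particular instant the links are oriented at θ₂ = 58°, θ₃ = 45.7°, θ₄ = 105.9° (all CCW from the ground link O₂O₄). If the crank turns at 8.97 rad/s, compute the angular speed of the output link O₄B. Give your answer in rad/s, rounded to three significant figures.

ω₂ = 8.97 rad/s
Differentiating the loop-closure r₂e^{iθ₂}+r₃e^{iθ₃}=r₁+r₄e^{iθ₄} gives r₂ω₂e^{iθ₂}+r₃ω₃e^{iθ₃}=r₄ω₄e^{iθ₄}.
Eliminating the other unknown: ω₄ = r₂ω₂ sin(θ₂−θ₃) / [r₄ sin(θ₄−θ₃)].
Numerator sine = +0.21303; denominator sine = +0.86777.
Result = 0.035·8.97·(+0.21303) / (0.1131·(+0.86777)) = +0.68145 rad/s; magnitude 0.68145 rad/s.

0.681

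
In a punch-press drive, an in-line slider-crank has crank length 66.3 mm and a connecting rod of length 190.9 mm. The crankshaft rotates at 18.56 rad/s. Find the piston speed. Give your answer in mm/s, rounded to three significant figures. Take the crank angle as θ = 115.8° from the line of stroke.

932

ω = 18.56 rad/s
For an in-line slider-crank, x = r cosθ + √(L² − r² sin²θ), so v = −rω sinθ·[1 + r cosθ/√(L² − r² sin²θ)].
With r = 0.0663 m, L = 0.1909 m, θ = 115.8°: √(L² − r² sin²θ) = 0.18133 m.
v = −0.0663·18.56·0.90032·[1 + 0.0663·-0.43523/0.18133] = -0.93157 m/s.
|v| = 0.93157 m/s = 931.57 mm/s.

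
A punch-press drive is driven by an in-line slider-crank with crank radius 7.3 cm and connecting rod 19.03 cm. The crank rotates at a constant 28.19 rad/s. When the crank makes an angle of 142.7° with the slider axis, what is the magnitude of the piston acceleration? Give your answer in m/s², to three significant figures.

ω = 28.19 rad/s
x(θ) = r cosθ + √(L² − r² sin²θ); with ω constant, a = ω²·d²x/dθ².
d²x/dθ² = −r cosθ − r²(cos2θ)/√u − r⁴ sin²2θ/(4u^{3/2}),  u = L² − r² sin²θ = 0.0342572 m².
Substituting r = 0.073 m, L = 0.1903 m, θ = 142.7°: d²x/dθ² = +0.049383 m.
a = ω²·d²x/dθ² = (28.19)²·(+0.049383) = +39.243 m/s²;  |a| = 39.243 m/s².

39.2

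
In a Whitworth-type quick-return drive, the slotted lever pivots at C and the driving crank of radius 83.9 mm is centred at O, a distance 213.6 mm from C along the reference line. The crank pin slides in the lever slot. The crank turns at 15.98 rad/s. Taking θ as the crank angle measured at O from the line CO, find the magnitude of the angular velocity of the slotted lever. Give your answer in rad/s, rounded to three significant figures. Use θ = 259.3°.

1.29

ω = 15.98 rad/s
Crank pin A relative to C: A = (d + r cosθ, r sinθ); lever angle φ = atan2(r sinθ, d + r cosθ).
Differentiating tanφ: φ̇ = rω(d cosθ + r)/(d² + r² + 2dr cosθ).
d² + r² + 2dr cosθ = |CA|² = 0.0460095 m²;  d cosθ + r = +0.044242 m.
|ω_lever| = |0.0839·15.98·+0.044242| / 0.0460095 = 1.2892 rad/s.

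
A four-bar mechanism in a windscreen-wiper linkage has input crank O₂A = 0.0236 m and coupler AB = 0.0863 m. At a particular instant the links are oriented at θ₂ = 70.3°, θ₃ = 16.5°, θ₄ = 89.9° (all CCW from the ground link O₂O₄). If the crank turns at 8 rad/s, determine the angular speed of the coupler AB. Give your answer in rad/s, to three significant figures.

ω₂ = 8 rad/s
Differentiating the loop-closure r₂e^{iθ₂}+r₃e^{iθ₃}=r₁+r₄e^{iθ₄} gives r₂ω₂e^{iθ₂}+r₃ω₃e^{iθ₃}=r₄ω₄e^{iθ₄}.
Eliminating the other unknown: ω₃ = r₂ω₂ sin(θ₄−θ₂) / [r₃ sin(θ₃−θ₄)].
Numerator sine = +0.33545; denominator sine = -0.95832.
Result = 0.0236·8·(+0.33545) / (0.0863·(-0.95832)) = -0.76579 rad/s; magnitude 0.76579 rad/s.

0.766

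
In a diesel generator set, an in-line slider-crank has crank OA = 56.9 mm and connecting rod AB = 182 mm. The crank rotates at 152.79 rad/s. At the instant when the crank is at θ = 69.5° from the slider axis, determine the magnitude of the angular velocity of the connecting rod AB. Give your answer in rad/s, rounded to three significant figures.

ω = 152.8 rad/s
The rod makes angle φ with the slider axis where L sinφ = r sinθ; differentiating, L cosφ·φ̇ = r ω cosθ.
L cosφ = √(L² − r² sin²θ) = 0.17402 m.
|ω_rod| = r ω |cosθ| / √(L² − r² sin²θ) = 0.0569·152.8·0.35021/0.17402 = 17.496 rad/s.

17.5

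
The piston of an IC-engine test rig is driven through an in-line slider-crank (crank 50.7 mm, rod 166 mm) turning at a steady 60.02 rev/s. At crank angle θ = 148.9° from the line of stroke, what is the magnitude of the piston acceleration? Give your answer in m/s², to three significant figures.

ω = 2π·60 = 377.1 rad/s
x(θ) = r cosθ + √(L² − r² sin²θ); with ω constant, a = ω²·d²x/dθ².
d²x/dθ² = −r cosθ − r²(cos2θ)/√u − r⁴ sin²2θ/(4u^{3/2}),  u = L² − r² sin²θ = 0.0268702 m².
Substituting r = 0.0507 m, L = 0.166 m, θ = 148.9°: d²x/dθ² = +0.035806 m.
a = ω²·d²x/dθ² = (377.1)²·(+0.035806) = +5092.2 m/s²;  |a| = 5092.2 m/s².

5090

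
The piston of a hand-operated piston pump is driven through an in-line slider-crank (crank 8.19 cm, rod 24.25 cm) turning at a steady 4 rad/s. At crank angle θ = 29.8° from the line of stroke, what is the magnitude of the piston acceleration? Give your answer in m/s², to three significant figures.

1.37

ω = 4 rad/s
x(θ) = r cosθ + √(L² − r² sin²θ); with ω constant, a = ω²·d²x/dθ².
d²x/dθ² = −r cosθ − r²(cos2θ)/√u − r⁴ sin²2θ/(4u^{3/2}),  u = L² − r² sin²θ = 0.0571496 m².
Substituting r = 0.0819 m, L = 0.2425 m, θ = 29.8°: d²x/dθ² = -0.085881 m.
a = ω²·d²x/dθ² = (4)²·(-0.085881) = -1.3741 m/s²;  |a| = 1.3741 m/s².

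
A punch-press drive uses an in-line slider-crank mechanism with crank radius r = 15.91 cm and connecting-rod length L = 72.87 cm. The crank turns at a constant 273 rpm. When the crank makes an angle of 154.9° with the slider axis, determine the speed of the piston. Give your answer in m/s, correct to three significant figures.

ω = 2π·273/60 = 28.59 rad/s
For an in-line slider-crank, x = r cosθ + √(L² − r² sin²θ), so v = −rω sinθ·[1 + r cosθ/√(L² − r² sin²θ)].
With r = 0.1591 m, L = 0.7287 m, θ = 154.9°: √(L² − r² sin²θ) = 0.72557 m.
v = −0.1591·28.59·0.42420·[1 + 0.1591·-0.90557/0.72557] = -1.5463 m/s.
|v| = 1.5463 m/s.

1.55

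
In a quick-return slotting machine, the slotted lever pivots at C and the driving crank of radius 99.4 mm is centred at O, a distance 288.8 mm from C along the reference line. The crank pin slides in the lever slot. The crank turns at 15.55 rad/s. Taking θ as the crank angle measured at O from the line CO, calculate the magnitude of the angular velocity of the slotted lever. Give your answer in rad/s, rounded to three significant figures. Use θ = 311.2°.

ω = 15.55 rad/s
Crank pin A relative to C: A = (d + r cosθ, r sinθ); lever angle φ = atan2(r sinθ, d + r cosθ).
Differentiating tanφ: φ̇ = rω(d cosθ + r)/(d² + r² + 2dr cosθ).
d² + r² + 2dr cosθ = |CA|² = 0.131103 m²;  d cosθ + r = +0.28963 m.
|ω_lever| = |0.0994·15.55·+0.28963| / 0.131103 = 3.4146 rad/s.

3.41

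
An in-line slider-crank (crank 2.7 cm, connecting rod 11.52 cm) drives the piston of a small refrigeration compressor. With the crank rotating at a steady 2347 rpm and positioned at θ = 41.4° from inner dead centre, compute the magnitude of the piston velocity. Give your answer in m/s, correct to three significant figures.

ω = 2π·2347/60 = 245.8 rad/s
For an in-line slider-crank, x = r cosθ + √(L² − r² sin²θ), so v = −rω sinθ·[1 + r cosθ/√(L² − r² sin²θ)].
With r = 0.027 m, L = 0.1152 m, θ = 41.4°: √(L² − r² sin²θ) = 0.11381 m.
v = −0.027·245.8·0.66131·[1 + 0.027·0.75011/0.11381] = -5.1694 m/s.
|v| = 5.1694 m/s.

5.17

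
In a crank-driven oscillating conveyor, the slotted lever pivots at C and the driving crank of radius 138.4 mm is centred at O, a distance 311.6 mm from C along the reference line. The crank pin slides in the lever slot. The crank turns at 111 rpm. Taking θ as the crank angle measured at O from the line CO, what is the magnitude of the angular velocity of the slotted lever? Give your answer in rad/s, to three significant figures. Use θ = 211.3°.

ω = 11.62 rad/s (from 111 rpm).
Crank pin A relative to C: A = (d + r cosθ, r sinθ); lever angle φ = atan2(r sinθ, d + r cosθ).
Differentiating tanφ: φ̇ = rω(d cosθ + r)/(d² + r² + 2dr cosθ).
d² + r² + 2dr cosθ = |CA|² = 0.0425513 m²;  d cosθ + r = -0.12785 m.
|ω_lever| = |0.1384·11.62·-0.12785| / 0.0425513 = 4.8336 rad/s.

4.83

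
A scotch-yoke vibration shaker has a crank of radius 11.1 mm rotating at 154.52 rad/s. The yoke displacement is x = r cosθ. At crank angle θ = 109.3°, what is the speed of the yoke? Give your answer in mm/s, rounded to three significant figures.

ω = 154.5 rad/s
x = r cosθ ⇒ ẋ = −rω sinθ.
|v| = rω|sinθ| = 0.0111·154.5·|sin 109.3°| = 1.6188 m/s = 1618.8 mm/s.

1620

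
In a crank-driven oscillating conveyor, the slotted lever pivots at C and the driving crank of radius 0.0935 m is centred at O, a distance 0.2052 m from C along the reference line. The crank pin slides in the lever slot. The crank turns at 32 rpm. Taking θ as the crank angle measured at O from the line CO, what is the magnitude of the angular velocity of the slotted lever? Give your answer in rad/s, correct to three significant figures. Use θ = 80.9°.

ω = 3.351 rad/s (from 32 rpm).
Crank pin A relative to C: A = (d + r cosθ, r sinθ); lever angle φ = atan2(r sinθ, d + r cosθ).
Differentiating tanφ: φ̇ = rω(d cosθ + r)/(d² + r² + 2dr cosθ).
d² + r² + 2dr cosθ = |CA|² = 0.0569182 m²;  d cosθ + r = +0.12595 m.
|ω_lever| = |0.0935·3.351·+0.12595| / 0.0569182 = 0.69335 rad/s.

0.693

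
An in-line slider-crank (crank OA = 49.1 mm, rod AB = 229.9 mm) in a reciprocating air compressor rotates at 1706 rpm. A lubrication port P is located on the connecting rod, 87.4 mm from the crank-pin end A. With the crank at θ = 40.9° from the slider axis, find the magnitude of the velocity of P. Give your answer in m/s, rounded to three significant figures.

ω = 178.7 rad/s.  Crank-pin speed |V_A| = rω = 8.7718 m/s, perpendicular to OA.
Rod angle: sinφ = −(r/L) sinθ ⇒ φ = -8.038°; ω_rod = −rω cosθ/√(L²−r²sin²θ) = -29.126 rad/s.
V_P = V_A + ω_rod × AP, with AP = 0.0874 m along the rod.
Components: V_Px = −rω sinθ − a·ω_rod·sinφ = -6.0992 m/s;  V_Py = rω cosθ + a·ω_rod·cosφ = +4.1096 m/s.
|V_P| = √(V_Px² + V_Py²) = 7.3546 m/s.

7.35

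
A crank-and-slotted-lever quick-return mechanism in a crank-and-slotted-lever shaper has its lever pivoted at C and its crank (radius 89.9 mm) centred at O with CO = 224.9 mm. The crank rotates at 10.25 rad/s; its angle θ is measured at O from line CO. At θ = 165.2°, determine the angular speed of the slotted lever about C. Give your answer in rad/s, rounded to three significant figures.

6.01

ω = 10.25 rad/s
Crank pin A relative to C: A = (d + r cosθ, r sinθ); lever angle φ = atan2(r sinθ, d + r cosθ).
Differentiating tanφ: φ̇ = rω(d cosθ + r)/(d² + r² + 2dr cosθ).
d² + r² + 2dr cosθ = |CA|² = 0.0195666 m²;  d cosθ + r = -0.12754 m.
|ω_lever| = |0.0899·10.25·-0.12754| / 0.0195666 = 6.0063 rad/s.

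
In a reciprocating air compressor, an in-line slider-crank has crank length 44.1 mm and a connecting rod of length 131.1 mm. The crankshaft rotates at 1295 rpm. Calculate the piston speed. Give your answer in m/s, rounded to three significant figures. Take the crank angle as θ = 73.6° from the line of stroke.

ω = 2π·1295/60 = 135.6 rad/s
For an in-line slider-crank, x = r cosθ + √(L² − r² sin²θ), so v = −rω sinθ·[1 + r cosθ/√(L² − r² sin²θ)].
With r = 0.0441 m, L = 0.1311 m, θ = 73.6°: √(L² − r² sin²θ) = 0.12409 m.
v = −0.0441·135.6·0.95931·[1 + 0.0441·0.28234/0.12409] = -6.3129 m/s.
|v| = 6.3129 m/s.

6.31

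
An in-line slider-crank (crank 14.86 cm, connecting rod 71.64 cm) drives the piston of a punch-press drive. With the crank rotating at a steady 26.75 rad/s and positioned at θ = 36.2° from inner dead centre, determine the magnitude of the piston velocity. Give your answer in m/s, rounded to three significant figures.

2.74

ω = 26.75 rad/s
For an in-line slider-crank, x = r cosθ + √(L² − r² sin²θ), so v = −rω sinθ·[1 + r cosθ/√(L² − r² sin²θ)].
With r = 0.1486 m, L = 0.7164 m, θ = 36.2°: √(L² − r² sin²θ) = 0.711 m.
v = −0.1486·26.75·0.59061·[1 + 0.1486·0.80696/0.711] = -2.7436 m/s.
|v| = 2.7436 m/s.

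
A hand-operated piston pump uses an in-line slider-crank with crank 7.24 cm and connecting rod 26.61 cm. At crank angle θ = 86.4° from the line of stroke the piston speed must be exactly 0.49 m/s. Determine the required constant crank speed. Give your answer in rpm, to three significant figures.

63.6

For an in-line slider-crank, |v_piston| = rω|sinθ|·[1 + r cosθ/√(L² − r² sin²θ)].
With r = 0.0724 m, L = 0.2661 m, θ = 86.4°: the bracketed kinematic factor |dx/dθ| = 0.07354 m.
ω = v/|dx/dθ| = 0.49/0.07354 = 6.6631 rad/s.
N = 60ω/(2π) = 63.628 rpm.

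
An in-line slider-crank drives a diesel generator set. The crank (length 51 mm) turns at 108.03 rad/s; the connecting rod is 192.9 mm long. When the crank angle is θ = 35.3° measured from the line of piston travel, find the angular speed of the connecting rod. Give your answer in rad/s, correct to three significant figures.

ω = 108 rad/s
The rod makes angle φ with the slider axis where L sinφ = r sinθ; differentiating, L cosφ·φ̇ = r ω cosθ.
L cosφ = √(L² − r² sin²θ) = 0.19064 m.
|ω_rod| = r ω |cosθ| / √(L² − r² sin²θ) = 0.051·108·0.81614/0.19064 = 23.587 rad/s.

23.6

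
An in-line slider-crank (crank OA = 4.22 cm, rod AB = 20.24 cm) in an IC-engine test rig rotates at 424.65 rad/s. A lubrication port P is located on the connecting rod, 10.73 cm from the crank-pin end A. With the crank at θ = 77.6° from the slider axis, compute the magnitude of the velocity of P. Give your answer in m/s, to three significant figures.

ω = 424.6 rad/s.  Crank-pin speed |V_A| = rω = 17.92 m/s, perpendicular to OA.
Rod angle: sinφ = −(r/L) sinθ ⇒ φ = -11.750°; ω_rod = −rω cosθ/√(L²−r²sin²θ) = -19.419 rad/s.
V_P = V_A + ω_rod × AP, with AP = 0.1073 m along the rod.
Components: V_Px = −rω sinθ − a·ω_rod·sinφ = -17.927 m/s;  V_Py = rω cosθ + a·ω_rod·cosφ = +1.8081 m/s.
|V_P| = √(V_Px² + V_Py²) = 18.017 m/s.

18.0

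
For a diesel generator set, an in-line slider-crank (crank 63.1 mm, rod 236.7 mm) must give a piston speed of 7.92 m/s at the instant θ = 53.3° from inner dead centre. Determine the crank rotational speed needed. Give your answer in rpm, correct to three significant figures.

For an in-line slider-crank, |v_piston| = rω|sinθ|·[1 + r cosθ/√(L² − r² sin²θ)].
With r = 0.0631 m, L = 0.2367 m, θ = 53.3°: the bracketed kinematic factor |dx/dθ| = 0.058843 m.
ω = v/|dx/dθ| = 7.92/0.058843 = 134.6 rad/s.
N = 60ω/(2π) = 1285.3 rpm.

1290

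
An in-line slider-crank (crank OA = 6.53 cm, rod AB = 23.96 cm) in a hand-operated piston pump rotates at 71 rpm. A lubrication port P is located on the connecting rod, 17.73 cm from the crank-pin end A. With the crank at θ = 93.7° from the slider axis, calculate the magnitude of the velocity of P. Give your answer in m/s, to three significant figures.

ω = 7.435 rad/s.  Crank-pin speed |V_A| = rω = 0.48551 m/s, perpendicular to OA.
Rod angle: sinφ = −(r/L) sinθ ⇒ φ = -15.781°; ω_rod = −rω cosθ/√(L²−r²sin²θ) = +0.13589 rad/s.
V_P = V_A + ω_rod × AP, with AP = 0.1773 m along the rod.
Components: V_Px = −rω sinθ − a·ω_rod·sinφ = -0.47795 m/s;  V_Py = rω cosθ + a·ω_rod·cosφ = -0.0081466 m/s.
|V_P| = √(V_Px² + V_Py²) = 0.47802 m/s.

0.478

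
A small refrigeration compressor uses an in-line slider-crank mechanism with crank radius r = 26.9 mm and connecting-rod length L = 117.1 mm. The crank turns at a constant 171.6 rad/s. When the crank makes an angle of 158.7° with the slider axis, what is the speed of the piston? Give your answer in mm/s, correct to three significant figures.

ω = 171.6 rad/s
For an in-line slider-crank, x = r cosθ + √(L² − r² sin²θ), so v = −rω sinθ·[1 + r cosθ/√(L² − r² sin²θ)].
With r = 0.0269 m, L = 0.1171 m, θ = 158.7°: √(L² − r² sin²θ) = 0.11669 m.
v = −0.0269·171.6·0.36325·[1 + 0.0269·-0.93169/0.11669] = -1.3167 m/s.
|v| = 1.3167 m/s = 1316.7 mm/s.

1320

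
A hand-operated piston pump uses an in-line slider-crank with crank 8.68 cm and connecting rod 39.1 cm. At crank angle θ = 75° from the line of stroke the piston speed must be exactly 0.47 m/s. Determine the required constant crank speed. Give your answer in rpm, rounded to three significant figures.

50.6

For an in-line slider-crank, |v_piston| = rω|sinθ|·[1 + r cosθ/√(L² − r² sin²θ)].
With r = 0.0868 m, L = 0.391 m, θ = 75°: the bracketed kinematic factor |dx/dθ| = 0.088774 m.
ω = v/|dx/dθ| = 0.47/0.088774 = 5.2943 rad/s.
N = 60ω/(2π) = 50.557 rpm.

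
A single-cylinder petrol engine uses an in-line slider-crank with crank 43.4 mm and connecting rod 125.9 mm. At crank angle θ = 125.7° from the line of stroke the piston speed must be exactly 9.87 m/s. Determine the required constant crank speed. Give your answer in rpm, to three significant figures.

For an in-line slider-crank, |v_piston| = rω|sinθ|·[1 + r cosθ/√(L² − r² sin²θ)].
With r = 0.0434 m, L = 0.1259 m, θ = 125.7°: the bracketed kinematic factor |dx/dθ| = 0.027859 m.
ω = v/|dx/dθ| = 9.87/0.027859 = 354.28 rad/s.
N = 60ω/(2π) = 3383.1 rpm.

3380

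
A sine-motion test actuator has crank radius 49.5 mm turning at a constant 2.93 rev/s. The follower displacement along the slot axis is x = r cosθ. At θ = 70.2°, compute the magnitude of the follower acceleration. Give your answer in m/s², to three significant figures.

ω = 18.41 rad/s (from 2.93 rev/s).
x = r cosθ ⇒ ẍ = −rω² cosθ (ω constant).
|a| = rω²|cosθ| = 0.0495·(18.41)²·|cos 70.2°| = 5.6828 m/s².

5.68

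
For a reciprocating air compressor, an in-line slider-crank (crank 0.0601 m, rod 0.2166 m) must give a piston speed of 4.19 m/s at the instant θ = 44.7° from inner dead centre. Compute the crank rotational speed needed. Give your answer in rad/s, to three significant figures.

82.5

For an in-line slider-crank, |v_piston| = rω|sinθ|·[1 + r cosθ/√(L² − r² sin²θ)].
With r = 0.0601 m, L = 0.2166 m, θ = 44.7°: the bracketed kinematic factor |dx/dθ| = 0.050775 m.
ω = v/|dx/dθ| = 4.19/0.050775 = 82.521 rad/s.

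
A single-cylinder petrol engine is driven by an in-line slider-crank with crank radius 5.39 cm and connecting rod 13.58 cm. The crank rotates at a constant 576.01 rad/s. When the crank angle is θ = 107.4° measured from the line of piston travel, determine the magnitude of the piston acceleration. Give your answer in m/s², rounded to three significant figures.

ω = 576 rad/s
x(θ) = r cosθ + √(L² − r² sin²θ); with ω constant, a = ω²·d²x/dθ².
d²x/dθ² = −r cosθ − r²(cos2θ)/√u − r⁴ sin²2θ/(4u^{3/2}),  u = L² − r² sin²θ = 0.0157962 m².
Substituting r = 0.0539 m, L = 0.1358 m, θ = 107.4°: d²x/dθ² = +0.034753 m.
a = ω²·d²x/dθ² = (576)²·(+0.034753) = +11531 m/s²;  |a| = 11531 m/s².

11500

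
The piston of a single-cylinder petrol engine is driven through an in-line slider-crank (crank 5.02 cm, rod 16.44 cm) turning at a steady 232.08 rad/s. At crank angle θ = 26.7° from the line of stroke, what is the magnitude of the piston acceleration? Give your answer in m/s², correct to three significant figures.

2930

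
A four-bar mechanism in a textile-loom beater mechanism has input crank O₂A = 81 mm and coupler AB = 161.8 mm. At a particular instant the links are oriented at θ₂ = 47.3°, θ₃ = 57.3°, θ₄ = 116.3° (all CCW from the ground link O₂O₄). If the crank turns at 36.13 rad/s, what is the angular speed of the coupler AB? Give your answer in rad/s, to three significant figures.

19.7

ω₂ = 36.13 rad/s
Differentiating the loop-closure r₂e^{iθ₂}+r₃e^{iθ₃}=r₁+r₄e^{iθ₄} gives r₂ω₂e^{iθ₂}+r₃ω₃e^{iθ₃}=r₄ω₄e^{iθ₄}.
Eliminating the other unknown: ω₃ = r₂ω₂ sin(θ₄−θ₂) / [r₃ sin(θ₃−θ₄)].
Numerator sine = +0.93358; denominator sine = -0.85717.
Result = 0.081·36.13·(+0.93358) / (0.1618·(-0.85717)) = -19.7 rad/s; magnitude 19.7 rad/s.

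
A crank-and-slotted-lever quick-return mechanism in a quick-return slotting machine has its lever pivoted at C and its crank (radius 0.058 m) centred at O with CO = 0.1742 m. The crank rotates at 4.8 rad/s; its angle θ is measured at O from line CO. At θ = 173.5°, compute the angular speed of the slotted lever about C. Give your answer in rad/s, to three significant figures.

ω = 4.8 rad/s
Crank pin A relative to C: A = (d + r cosθ, r sinθ); lever angle φ = atan2(r sinθ, d + r cosθ).
Differentiating tanφ: φ̇ = rω(d cosθ + r)/(d² + r² + 2dr cosθ).
d² + r² + 2dr cosθ = |CA|² = 0.0136323 m²;  d cosθ + r = -0.11508 m.
|ω_lever| = |0.058·4.8·-0.11508| / 0.0136323 = 2.3502 rad/s.

2.35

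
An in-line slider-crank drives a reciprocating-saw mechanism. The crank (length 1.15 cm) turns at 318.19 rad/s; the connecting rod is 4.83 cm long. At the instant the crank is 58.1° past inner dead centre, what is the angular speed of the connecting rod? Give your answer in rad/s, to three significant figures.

40.9

ω = 318.2 rad/s
The rod makes angle φ with the slider axis where L sinφ = r sinθ; differentiating, L cosφ·φ̇ = r ω cosθ.
L cosφ = √(L² − r² sin²θ) = 0.047303 m.
|ω_rod| = r ω |cosθ| / √(L² − r² sin²θ) = 0.0115·318.2·0.52844/0.047303 = 40.878 rad/s.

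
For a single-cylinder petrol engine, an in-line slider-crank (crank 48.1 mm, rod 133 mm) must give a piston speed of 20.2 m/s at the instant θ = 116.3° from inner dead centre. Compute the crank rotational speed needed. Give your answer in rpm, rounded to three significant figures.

For an in-line slider-crank, |v_piston| = rω|sinθ|·[1 + r cosθ/√(L² − r² sin²θ)].
With r = 0.0481 m, L = 0.133 m, θ = 116.3°: the bracketed kinematic factor |dx/dθ| = 0.035817 m.
ω = v/|dx/dθ| = 20.2/0.035817 = 563.98 rad/s.
N = 60ω/(2π) = 5385.6 rpm.

5390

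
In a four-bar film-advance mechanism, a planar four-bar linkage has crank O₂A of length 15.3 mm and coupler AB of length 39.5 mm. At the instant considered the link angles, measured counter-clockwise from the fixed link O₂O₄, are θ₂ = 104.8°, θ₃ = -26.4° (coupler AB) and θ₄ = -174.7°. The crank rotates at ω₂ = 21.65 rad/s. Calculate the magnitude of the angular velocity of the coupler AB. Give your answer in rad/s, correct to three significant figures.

15.7

ω₂ = 21.65 rad/s
Differentiating the loop-closure r₂e^{iθ₂}+r₃e^{iθ₃}=r₁+r₄e^{iθ₄} gives r₂ω₂e^{iθ₂}+r₃ω₃e^{iθ₃}=r₄ω₄e^{iθ₄}.
Eliminating the other unknown: ω₃ = r₂ω₂ sin(θ₄−θ₂) / [r₃ sin(θ₃−θ₄)].
Numerator sine = +0.98629; denominator sine = +0.52547.
Result = 0.0153·21.65·(+0.98629) / (0.0395·(+0.52547)) = +15.74 rad/s; magnitude 15.74 rad/s.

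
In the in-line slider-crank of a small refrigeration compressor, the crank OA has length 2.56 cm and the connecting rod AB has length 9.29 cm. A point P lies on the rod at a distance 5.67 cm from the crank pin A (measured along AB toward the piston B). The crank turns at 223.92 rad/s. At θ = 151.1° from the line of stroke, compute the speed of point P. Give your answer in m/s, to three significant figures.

3.06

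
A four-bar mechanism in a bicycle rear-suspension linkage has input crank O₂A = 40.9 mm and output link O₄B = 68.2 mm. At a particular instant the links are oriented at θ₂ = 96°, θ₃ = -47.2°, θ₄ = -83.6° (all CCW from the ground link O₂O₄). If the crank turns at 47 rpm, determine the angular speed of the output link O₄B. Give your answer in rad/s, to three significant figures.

2.98

ω₂ = 4.922 rad/s (from 47 rpm).
Differentiating the loop-closure r₂e^{iθ₂}+r₃e^{iθ₃}=r₁+r₄e^{iθ₄} gives r₂ω₂e^{iθ₂}+r₃ω₃e^{iθ₃}=r₄ω₄e^{iθ₄}.
Eliminating the other unknown: ω₄ = r₂ω₂ sin(θ₂−θ₃) / [r₄ sin(θ₄−θ₃)].
Numerator sine = +0.59902; denominator sine = -0.59342.
Result = 0.0409·4.922·(+0.59902) / (0.0682·(-0.59342)) = -2.9795 rad/s; magnitude 2.9795 rad/s.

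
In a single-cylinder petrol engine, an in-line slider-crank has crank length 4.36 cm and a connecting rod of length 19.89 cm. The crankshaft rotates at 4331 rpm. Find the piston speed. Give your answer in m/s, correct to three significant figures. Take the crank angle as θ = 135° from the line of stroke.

11.8

ω = 2π·4331/60 = 453.5 rad/s
For an in-line slider-crank, x = r cosθ + √(L² − r² sin²θ), so v = −rω sinθ·[1 + r cosθ/√(L² − r² sin²θ)].
With r = 0.0436 m, L = 0.1989 m, θ = 135°: √(L² − r² sin²θ) = 0.1965 m.
v = −0.0436·453.5·0.70711·[1 + 0.0436·-0.70711/0.1965] = -11.789 m/s.
|v| = 11.789 m/s.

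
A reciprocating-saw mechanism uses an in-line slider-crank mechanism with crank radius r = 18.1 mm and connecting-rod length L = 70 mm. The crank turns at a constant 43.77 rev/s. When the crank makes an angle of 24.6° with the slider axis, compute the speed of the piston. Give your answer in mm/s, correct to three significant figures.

2560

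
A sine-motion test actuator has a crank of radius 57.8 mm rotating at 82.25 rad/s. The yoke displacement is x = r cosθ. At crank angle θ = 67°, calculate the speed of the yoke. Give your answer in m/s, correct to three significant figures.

ω = 82.25 rad/s
x = r cosθ ⇒ ẋ = −rω sinθ.
|v| = rω|sinθ| = 0.0578·82.25·|sin 67°| = 4.3761 m/s.

4.38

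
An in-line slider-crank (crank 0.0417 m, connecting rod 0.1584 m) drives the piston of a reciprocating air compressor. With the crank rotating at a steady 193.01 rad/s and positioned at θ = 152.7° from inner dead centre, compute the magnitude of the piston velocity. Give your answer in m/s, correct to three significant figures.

ω = 193 rad/s
For an in-line slider-crank, x = r cosθ + √(L² − r² sin²θ), so v = −rω sinθ·[1 + r cosθ/√(L² − r² sin²θ)].
With r = 0.0417 m, L = 0.1584 m, θ = 152.7°: √(L² − r² sin²θ) = 0.15724 m.
v = −0.0417·193·0.45865·[1 + 0.0417·-0.88862/0.15724] = -2.8215 m/s.
|v| = 2.8215 m/s.

2.82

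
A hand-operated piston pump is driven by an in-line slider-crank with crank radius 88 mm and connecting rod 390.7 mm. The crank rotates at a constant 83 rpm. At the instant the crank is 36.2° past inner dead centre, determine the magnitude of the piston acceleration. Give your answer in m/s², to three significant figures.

ω = 2π·83/60 = 8.692 rad/s
x(θ) = r cosθ + √(L² − r² sin²θ); with ω constant, a = ω²·d²x/dθ².
d²x/dθ² = −r cosθ − r²(cos2θ)/√u − r⁴ sin²2θ/(4u^{3/2}),  u = L² − r² sin²θ = 0.149945 m².
Substituting r = 0.088 m, L = 0.3907 m, θ = 36.2°: d²x/dθ² = -0.077294 m.
a = ω²·d²x/dθ² = (8.692)²·(-0.077294) = -5.8393 m/s²;  |a| = 5.8393 m/s².

5.84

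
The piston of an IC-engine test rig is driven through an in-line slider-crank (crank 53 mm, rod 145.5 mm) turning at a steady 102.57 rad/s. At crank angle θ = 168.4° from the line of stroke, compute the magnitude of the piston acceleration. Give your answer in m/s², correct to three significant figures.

358

ω = 102.6 rad/s
x(θ) = r cosθ + √(L² − r² sin²θ); with ω constant, a = ω²·d²x/dθ².
d²x/dθ² = −r cosθ − r²(cos2θ)/√u − r⁴ sin²2θ/(4u^{3/2}),  u = L² − r² sin²θ = 0.0210567 m².
Substituting r = 0.053 m, L = 0.1455 m, θ = 168.4°: d²x/dθ² = +0.034025 m.
a = ω²·d²x/dθ² = (102.6)²·(+0.034025) = +357.96 m/s²;  |a| = 357.96 m/s².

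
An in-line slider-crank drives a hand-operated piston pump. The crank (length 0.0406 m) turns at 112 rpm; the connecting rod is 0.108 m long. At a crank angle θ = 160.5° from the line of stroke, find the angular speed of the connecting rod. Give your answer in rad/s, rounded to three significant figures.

ω = 11.73 rad/s (converted from 112 rpm).
The rod makes angle φ with the slider axis where L sinφ = r sinθ; differentiating, L cosφ·φ̇ = r ω cosθ.
L cosφ = √(L² − r² sin²θ) = 0.10715 m.
|ω_rod| = r ω |cosθ| / √(L² − r² sin²θ) = 0.0406·11.73·0.94264/0.10715 = 4.1893 rad/s.

4.19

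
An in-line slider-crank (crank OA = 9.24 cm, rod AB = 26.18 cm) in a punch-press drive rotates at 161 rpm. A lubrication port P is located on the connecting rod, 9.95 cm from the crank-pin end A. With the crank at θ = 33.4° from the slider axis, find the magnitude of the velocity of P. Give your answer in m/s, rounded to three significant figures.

1.25

ω = 16.86 rad/s.  Crank-pin speed |V_A| = rω = 1.5579 m/s, perpendicular to OA.
Rod angle: sinφ = −(r/L) sinθ ⇒ φ = -11.203°; ω_rod = −rω cosθ/√(L²−r²sin²θ) = -5.0643 rad/s.
V_P = V_A + ω_rod × AP, with AP = 0.0995 m along the rod.
Components: V_Px = −rω sinθ − a·ω_rod·sinφ = -0.95547 m/s;  V_Py = rω cosθ + a·ω_rod·cosφ = +0.80627 m/s.
|V_P| = √(V_Px² + V_Py²) = 1.2502 m/s.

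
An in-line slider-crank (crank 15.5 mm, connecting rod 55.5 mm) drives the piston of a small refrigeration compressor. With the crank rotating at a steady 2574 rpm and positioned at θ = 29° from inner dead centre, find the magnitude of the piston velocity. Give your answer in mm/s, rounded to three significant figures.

ω = 2π·2574/60 = 269.5 rad/s
For an in-line slider-crank, x = r cosθ + √(L² − r² sin²θ), so v = −rω sinθ·[1 + r cosθ/√(L² − r² sin²θ)].
With r = 0.0155 m, L = 0.0555 m, θ = 29°: √(L² − r² sin²θ) = 0.054989 m.
v = −0.0155·269.5·0.48481·[1 + 0.0155·0.87462/0.054989] = -2.5249 m/s.
|v| = 2.5249 m/s = 2524.9 mm/s.

2520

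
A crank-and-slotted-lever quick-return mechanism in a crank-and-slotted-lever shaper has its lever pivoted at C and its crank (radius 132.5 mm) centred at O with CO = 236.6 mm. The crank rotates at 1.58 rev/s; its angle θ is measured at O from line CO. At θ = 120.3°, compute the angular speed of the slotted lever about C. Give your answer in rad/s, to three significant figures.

0.412

ω = 9.927 rad/s (from 1.58 rev/s).
Crank pin A relative to C: A = (d + r cosθ, r sinθ); lever angle φ = atan2(r sinθ, d + r cosθ).
Differentiating tanφ: φ̇ = rω(d cosθ + r)/(d² + r² + 2dr cosθ).
d² + r² + 2dr cosθ = |CA|² = 0.0419024 m²;  d cosθ + r = +0.013129 m.
|ω_lever| = |0.1325·9.927·+0.013129| / 0.0419024 = 0.41213 rad/s.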